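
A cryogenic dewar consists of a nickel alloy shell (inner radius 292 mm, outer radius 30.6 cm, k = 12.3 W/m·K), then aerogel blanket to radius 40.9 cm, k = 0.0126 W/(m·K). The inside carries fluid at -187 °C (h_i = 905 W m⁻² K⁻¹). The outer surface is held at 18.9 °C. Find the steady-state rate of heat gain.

Q = 39.6 W

Resistance network (inner→outer):
  R_conv,in = 1/(4πr²h) = 1/(4π·0.292²·905) = 0.001031 K/W
  R_nickel alloy = (1/0.292 − 1/0.306)/(4πk) = 0.1567/(4π·12.3) = 0.001014 K/W
  R_aerogel blanket = (1/0.306 − 1/0.409)/(4πk) = 0.8230/(4π·0.0126) = 5.198 K/W
ΣR = 0.001031 + 0.001014 + 5.198 = 5.200 K/W
Q = ΔT/ΣR = (-187 °C − 18.9 °C)/5.200 = -39.6 W
(Negative Q ⇒ heat flows inward; heat gain = 39.6 W.)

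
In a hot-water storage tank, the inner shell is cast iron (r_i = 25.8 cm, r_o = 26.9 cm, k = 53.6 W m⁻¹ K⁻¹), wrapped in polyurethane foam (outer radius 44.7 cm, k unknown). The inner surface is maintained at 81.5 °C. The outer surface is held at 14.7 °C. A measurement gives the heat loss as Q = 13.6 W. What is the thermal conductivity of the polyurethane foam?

k = 0.0240 W/m·K

ΣR = ΔT/Q = |81.5 − 14.7|/13.6 = 4.912 K/W
Known resistances:
  R_cast iron = (1/0.258 − 1/0.269)/(4πk) = 0.1585/(4π·53.6) = 2.353×10^-4 K/W
R_polyurethane foam = ΣR − ΣR_known = 4.912 − 2.353×10^-4 = 4.912 K/W
(1/r₁−1/r₂)/(4πk) = 4.912 ⇒ k = 1.480/(4π·4.912) = 0.0240 W/m·K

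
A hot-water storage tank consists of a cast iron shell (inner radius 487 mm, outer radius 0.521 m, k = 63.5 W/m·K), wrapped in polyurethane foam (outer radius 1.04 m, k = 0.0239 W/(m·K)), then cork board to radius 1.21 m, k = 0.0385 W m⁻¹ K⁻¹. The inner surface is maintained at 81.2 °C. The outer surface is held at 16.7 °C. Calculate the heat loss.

Treat each layer as a resistance in series:
  R_cast iron = (1/0.487 − 1/0.521)/(4πk) = 0.1340/(4π·63.5) = 1.679×10^-4 K/W
  R_polyurethane foam = (1/0.521 − 1/1.04)/(4πk) = 0.9578/(4π·0.0239) = 3.189 K/W
  R_cork board = (1/1.04 − 1/1.21)/(4πk) = 0.1351/(4π·0.0385) = 0.2792 K/W
ΣR = 1.679×10^-4 + 3.189 + 0.2792 = 3.468 K/W
Q = ΔT/ΣR = (81.2 °C − 16.7 °C)/3.468 = 18.6 W

Q = 18.6 W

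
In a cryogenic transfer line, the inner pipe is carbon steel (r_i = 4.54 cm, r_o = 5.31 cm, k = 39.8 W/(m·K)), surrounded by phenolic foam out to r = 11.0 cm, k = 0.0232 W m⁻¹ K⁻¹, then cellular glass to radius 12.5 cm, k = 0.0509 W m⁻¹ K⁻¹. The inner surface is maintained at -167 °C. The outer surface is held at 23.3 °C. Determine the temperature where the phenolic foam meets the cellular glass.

Treat each layer as a resistance in series:
  R'_carbon steel = ln(0.0531/0.0454)/(2πk) = 0.1567/(2π·39.8) = 6.265×10^-4 m·K/W
  R'_phenolic foam = ln(0.110/0.0531)/(2πk) = 0.7283/(2π·0.0232) = 4.996 m·K/W
  R'_cellular glass = ln(0.125/0.110)/(2πk) = 0.1278/(2π·0.0509) = 0.3997 m·K/W
ΣR = 6.265×10^-4 + 4.996 + 0.3997 = 5.396 m·K/W
Q' = ΔT/ΣR = (-167 °C − 23.3 °C)/5.396 = -35.27 W/m
From the inner boundary to the phenolic foam/cellular glass interface, ΣR_partial = 4.997 m·K/W.
T_interface = T_in − Q'·ΣR_partial = -167 °C − (-35.27)(4.997) = 9.2 °C

T = 9.2 °C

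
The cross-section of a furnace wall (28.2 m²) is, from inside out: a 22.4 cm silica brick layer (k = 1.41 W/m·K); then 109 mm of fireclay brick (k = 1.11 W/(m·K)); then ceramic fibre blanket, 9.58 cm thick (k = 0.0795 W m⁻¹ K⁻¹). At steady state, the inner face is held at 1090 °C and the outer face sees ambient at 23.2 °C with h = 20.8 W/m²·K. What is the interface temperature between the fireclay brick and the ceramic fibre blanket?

Resistance network (inner→outer):
  R_silica brick = L/(kA) = 0.224/(1.41·28.2) = 0.005634 K/W
  R_fireclay brick = L/(kA) = 0.109/(1.11·28.2) = 0.003482 K/W
  R_ceramic fibre blanket = L/(kA) = 0.0958/(0.0795·28.2) = 0.04273 K/W
  R_conv,out = 1/(hA) = 1/(20.8·28.2) = 0.001705 K/W
ΣR = 0.005634 + 0.003482 + 0.04273 + 0.001705 = 0.05355 K/W
Q = ΔT/ΣR = (1090 °C − 23.2 °C)/0.05355 = 19920 W
From the inner boundary to the fireclay brick/ceramic fibre blanket interface, ΣR_partial = 0.009116 K/W.
T_interface = T_in − Q·ΣR_partial = 1090 °C − (19920)(0.009116) = 908 °C

T = 908 °C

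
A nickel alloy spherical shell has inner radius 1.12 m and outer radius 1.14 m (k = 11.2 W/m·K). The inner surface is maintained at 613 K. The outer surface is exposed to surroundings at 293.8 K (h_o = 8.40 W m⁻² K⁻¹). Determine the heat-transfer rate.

Q = 43.1 kW

Series thermal resistances, inner to outer:
  R_nickel alloy = (1/1.12 − 1/1.14)/(4πk) = 0.01566/(4π·11.2) = 1.113×10^-4 K/W
  R_conv,out = 1/(4πr²h) = 1/(4π·1.14²·8.40) = 0.007290 K/W
ΣR = 1.113×10^-4 + 0.007290 = 0.007401 K/W
Q = ΔT/ΣR = (613 K − 293.8 K)/0.007401 = 43100 W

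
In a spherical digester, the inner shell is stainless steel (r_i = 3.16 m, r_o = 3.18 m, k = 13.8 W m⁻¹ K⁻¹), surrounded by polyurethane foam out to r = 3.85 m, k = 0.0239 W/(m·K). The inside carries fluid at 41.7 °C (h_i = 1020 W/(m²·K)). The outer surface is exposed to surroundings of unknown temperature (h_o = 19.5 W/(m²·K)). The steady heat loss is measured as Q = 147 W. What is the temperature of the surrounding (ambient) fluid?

T_out = 14.9 °C

Sum the resistances:
  R_conv,in = 1/(4πr²h) = 1/(4π·3.16²·1020) = 7.813×10^-6 K/W
  R_stainless steel = (1/3.16 − 1/3.18)/(4πk) = 0.001990/(4π·13.8) = 1.148×10^-5 K/W
  R_polyurethane foam = (1/3.18 − 1/3.85)/(4πk) = 0.05473/(4π·0.0239) = 0.1822 K/W
  R_conv,out = 1/(4πr²h) = 1/(4π·3.85²·19.5) = 2.753×10^-4 K/W
ΣR = 0.1825 K/W
ΔT = Q·ΣR = 147 × 0.1825 = 26.83 K
Heat flows outward, so T_out = T_in − ΔT = 41.7 − 26.83 = 14.9 °C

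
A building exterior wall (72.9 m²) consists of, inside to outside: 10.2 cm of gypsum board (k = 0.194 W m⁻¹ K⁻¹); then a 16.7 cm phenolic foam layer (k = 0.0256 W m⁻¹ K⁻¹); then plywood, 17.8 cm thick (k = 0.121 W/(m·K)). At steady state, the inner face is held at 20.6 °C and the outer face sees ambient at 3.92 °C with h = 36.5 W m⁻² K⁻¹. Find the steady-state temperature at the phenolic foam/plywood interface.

T = 6.84 °C

Resistance network (inner→outer):
  R_gypsum board = L/(kA) = 0.102/(0.194·72.9) = 0.007212 K/W
  R_phenolic foam = L/(kA) = 0.167/(0.0256·72.9) = 0.08948 K/W
  R_plywood = L/(kA) = 0.178/(0.121·72.9) = 0.02018 K/W
  R_conv,out = 1/(hA) = 1/(36.5·72.9) = 3.758×10^-4 K/W
ΣR = 0.007212 + 0.08948 + 0.02018 + 3.758×10^-4 = 0.1172 K/W
Q = ΔT/ΣR = (20.6 °C − 3.92 °C)/0.1172 = 142.3 W
From the inner boundary to the phenolic foam/plywood interface, ΣR_partial = 0.09669 K/W.
T_interface = T_in − Q·ΣR_partial = 20.6 °C − (142.3)(0.09669) = 6.84 °C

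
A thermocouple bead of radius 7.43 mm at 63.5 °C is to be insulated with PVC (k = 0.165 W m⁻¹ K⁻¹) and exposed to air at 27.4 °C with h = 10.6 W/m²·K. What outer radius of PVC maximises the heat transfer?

r_cr = 3.11 cm

For a sphere, r_cr = 2k_ins/h = 2·0.165/10.6 = 0.0311 m = 3.11 cm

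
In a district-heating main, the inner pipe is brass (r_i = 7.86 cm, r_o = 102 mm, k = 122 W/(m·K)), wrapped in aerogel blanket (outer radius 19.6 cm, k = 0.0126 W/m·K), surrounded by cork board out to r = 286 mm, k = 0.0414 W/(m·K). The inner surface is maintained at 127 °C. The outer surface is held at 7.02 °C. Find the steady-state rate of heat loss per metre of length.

Resistance network (inner→outer):
  R'_brass = ln(0.102/0.0786)/(2πk) = 0.2606/(2π·122) = 3.400×10^-4 m·K/W
  R'_aerogel blanket = ln(0.196/0.102)/(2πk) = 0.6531/(2π·0.0126) = 8.250 m·K/W
  R'_cork board = ln(0.286/0.196)/(2πk) = 0.3779/(2π·0.0414) = 1.453 m·K/W
ΣR = 3.400×10^-4 + 8.250 + 1.453 = 9.703 m·K/W
Q' = ΔT/ΣR = (127 °C − 7.02 °C)/9.703 = 12.4 W/m

Q' = 12.4 W/m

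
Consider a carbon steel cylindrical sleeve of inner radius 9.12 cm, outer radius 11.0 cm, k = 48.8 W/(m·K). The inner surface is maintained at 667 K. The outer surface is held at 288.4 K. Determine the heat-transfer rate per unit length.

Q' = 2πk·ΔT/ln(r₂/r₁) = 2π × 48.8 × 378.6 / ln(0.110/0.0912) = 6.19×10^5 W/m

Q' = 619 kW/m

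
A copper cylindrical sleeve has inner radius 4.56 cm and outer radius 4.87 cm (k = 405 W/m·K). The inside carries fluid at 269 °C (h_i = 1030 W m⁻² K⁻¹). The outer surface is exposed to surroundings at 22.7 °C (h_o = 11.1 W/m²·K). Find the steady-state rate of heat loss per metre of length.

Resistance network (inner→outer):
  R'_conv,in = 1/(2πr h) = 1/(2π·0.0456·1030) = 0.003389 m·K/W
  R'_copper = ln(0.0487/0.0456)/(2πk) = 0.06577/(2π·405) = 2.585×10^-5 m·K/W
  R'_conv,out = 1/(2πr h) = 1/(2π·0.0487·11.1) = 0.2944 m·K/W
ΣR = 0.003389 + 2.585×10^-5 + 0.2944 = 0.2978 m·K/W
Q' = ΔT/ΣR = (269 °C − 22.7 °C)/0.2978 = 827 W/m

Q' = 827 W/m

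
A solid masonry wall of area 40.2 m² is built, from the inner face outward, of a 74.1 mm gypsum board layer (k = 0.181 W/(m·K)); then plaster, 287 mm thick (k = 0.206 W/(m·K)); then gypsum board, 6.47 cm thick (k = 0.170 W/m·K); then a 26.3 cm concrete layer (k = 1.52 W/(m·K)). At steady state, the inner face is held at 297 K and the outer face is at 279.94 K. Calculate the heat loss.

Q = 291 W

Resistance network (inner→outer):
  R_gypsum board = L/(kA) = 0.0741/(0.181·40.2) = 0.01018 K/W
  R_plaster = L/(kA) = 0.287/(0.206·40.2) = 0.03466 K/W
  R_gypsum board = L/(kA) = 0.0647/(0.170·40.2) = 0.009467 K/W
  R_concrete = L/(kA) = 0.263/(1.52·40.2) = 0.004304 K/W
ΣR = 0.01018 + 0.03466 + 0.009467 + 0.004304 = 0.05861 K/W
Q = ΔT/ΣR = (297 K − 279.94 K)/0.05861 = 291 W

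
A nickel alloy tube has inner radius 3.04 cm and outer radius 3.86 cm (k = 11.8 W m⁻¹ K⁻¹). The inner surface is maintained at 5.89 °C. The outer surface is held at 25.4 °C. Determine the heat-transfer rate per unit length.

Q' = 6.06 kW/m

Q' = 2πk·ΔT/ln(r₂/r₁) = 2π × 11.8 × 19.51 / ln(0.0386/0.0304) = 6060 W/m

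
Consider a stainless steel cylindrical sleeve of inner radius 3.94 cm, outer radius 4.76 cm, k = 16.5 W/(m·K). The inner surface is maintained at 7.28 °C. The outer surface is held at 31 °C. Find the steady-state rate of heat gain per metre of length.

Q' = 2πk·ΔT/ln(r₂/r₁) = 2π × 16.5 × 23.72 / ln(0.0476/0.0394) = 13000 W/m

Q' = 13.0 kW/m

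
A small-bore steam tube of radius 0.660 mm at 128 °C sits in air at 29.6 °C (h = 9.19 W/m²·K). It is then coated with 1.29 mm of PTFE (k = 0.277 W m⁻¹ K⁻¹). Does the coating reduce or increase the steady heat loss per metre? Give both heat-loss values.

Critical radius for a cylinder: r_cr = k/h = 0.0301 m = 3.01 cm.
Outer radius after coating: r₂ = 6.60×10^-4 + 0.00129 = 0.001950 m.
Since r₁ < r_cr and r₂ ≤ r_cr, the coating moves toward the maximum at r_cr — heat loss rises.
Bare: R = 1/(2πr₁h) = 26.24 m·K/W; Q = 98.4/26.24 = 3.75 W/m.
Coated: R = R_cond + R_conv = 9.504 m·K/W; Q = 98.4/9.504 = 10.4 W/m.

increases: 3.75 → 10.4 W/m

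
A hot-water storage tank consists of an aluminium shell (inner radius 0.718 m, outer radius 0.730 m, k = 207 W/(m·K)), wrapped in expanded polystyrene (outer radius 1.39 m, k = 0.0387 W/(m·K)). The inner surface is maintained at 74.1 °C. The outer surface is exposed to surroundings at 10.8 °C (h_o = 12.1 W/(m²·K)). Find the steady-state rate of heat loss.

Treat each layer as a resistance in series:
  R_aluminium = (1/0.718 − 1/0.730)/(4πk) = 0.02289/(4π·207) = 8.801×10^-6 K/W
  R_expanded polystyrene = (1/0.730 − 1/1.39)/(4πk) = 0.6504/(4π·0.0387) = 1.337 K/W
  R_conv,out = 1/(4πr²h) = 1/(4π·1.39²·12.1) = 0.003404 K/W
ΣR = 8.801×10^-6 + 1.337 + 0.003404 = 1.340 K/W
Q = ΔT/ΣR = (74.1 °C − 10.8 °C)/1.340 = 47.2 W

Q = 47.2 W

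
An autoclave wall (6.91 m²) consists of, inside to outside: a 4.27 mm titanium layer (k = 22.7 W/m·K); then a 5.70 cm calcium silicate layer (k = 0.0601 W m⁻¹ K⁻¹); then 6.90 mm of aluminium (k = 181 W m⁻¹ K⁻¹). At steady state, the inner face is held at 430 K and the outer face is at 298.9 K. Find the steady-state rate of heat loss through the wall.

Series thermal resistances, inner to outer:
  R_titanium = L/(kA) = 0.00427/(22.7·6.91) = 2.722×10^-5 K/W
  R_calcium silicate = L/(kA) = 0.0570/(0.0601·6.91) = 0.1373 K/W
  R_aluminium = L/(kA) = 0.00690/(181·6.91) = 5.517×10^-6 K/W
ΣR = 2.722×10^-5 + 0.1373 + 5.517×10^-6 = 0.1373 K/W
Q = ΔT/ΣR = (430 K − 298.9 K)/0.1373 = 955 W

Q = 955 W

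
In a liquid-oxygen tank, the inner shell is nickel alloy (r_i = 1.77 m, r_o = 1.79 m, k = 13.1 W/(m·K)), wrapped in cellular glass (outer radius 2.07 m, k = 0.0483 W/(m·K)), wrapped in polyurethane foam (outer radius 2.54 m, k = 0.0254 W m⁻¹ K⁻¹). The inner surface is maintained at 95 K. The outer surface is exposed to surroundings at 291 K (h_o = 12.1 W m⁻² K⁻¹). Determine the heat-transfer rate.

Treat each layer as a resistance in series:
  R_nickel alloy = (1/1.77 − 1/1.79)/(4πk) = 0.006313/(4π·13.1) = 3.835×10^-5 K/W
  R_cellular glass = (1/1.79 − 1/2.07)/(4πk) = 0.07557/(4π·0.0483) = 0.1245 K/W
  R_polyurethane foam = (1/2.07 − 1/2.54)/(4πk) = 0.08939/(4π·0.0254) = 0.2801 K/W
  R_conv,out = 1/(4πr²h) = 1/(4π·2.54²·12.1) = 0.001019 K/W
ΣR = 3.835×10^-5 + 0.1245 + 0.2801 + 0.001019 = 0.4057 K/W
Q = ΔT/ΣR = (95 K − 291 K)/0.4057 = -483 W
(Negative Q ⇒ heat flows inward; heat gain = 483 W.)

Q = 483 W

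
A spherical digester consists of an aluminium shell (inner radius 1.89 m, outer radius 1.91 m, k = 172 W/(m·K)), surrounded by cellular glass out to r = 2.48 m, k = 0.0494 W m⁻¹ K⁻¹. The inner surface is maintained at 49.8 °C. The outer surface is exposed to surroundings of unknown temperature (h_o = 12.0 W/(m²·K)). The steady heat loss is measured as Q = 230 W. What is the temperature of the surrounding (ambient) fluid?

T_out = 4.97 °C

Sum the resistances:
  R_aluminium = (1/1.89 − 1/1.91)/(4πk) = 0.005540/(4π·172) = 2.563×10^-6 K/W
  R_cellular glass = (1/1.91 − 1/2.48)/(4πk) = 0.1203/(4π·0.0494) = 0.1938 K/W
  R_conv,out = 1/(4πr²h) = 1/(4π·2.48²·12.0) = 0.001078 K/W
ΣR = 0.1949 K/W
ΔT = Q·ΣR = 230 × 0.1949 = 44.83 K
Heat flows outward, so T_out = T_in − ΔT = 49.8 − 44.83 = 4.97 °C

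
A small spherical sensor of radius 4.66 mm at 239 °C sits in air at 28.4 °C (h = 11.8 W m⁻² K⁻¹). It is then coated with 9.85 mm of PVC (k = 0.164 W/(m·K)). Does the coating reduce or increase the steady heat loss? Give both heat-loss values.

increases: 0.678 → 2.05 W

Critical radius for a sphere: r_cr = 2k/h = 0.0278 m = 2.78 cm.
Outer radius after coating: r₂ = 0.00466 + 0.00985 = 0.01451 m.
Since r₁ < r_cr and r₂ ≤ r_cr, the coating moves toward the maximum at r_cr — heat loss rises.
Bare: R = 1/(4πr₁²h) = 310.6 K/W; Q = 210.6/310.6 = 0.678 W.
Coated: R = R_cond + R_conv = 102.7 K/W; Q = 210.6/102.7 = 2.05 W.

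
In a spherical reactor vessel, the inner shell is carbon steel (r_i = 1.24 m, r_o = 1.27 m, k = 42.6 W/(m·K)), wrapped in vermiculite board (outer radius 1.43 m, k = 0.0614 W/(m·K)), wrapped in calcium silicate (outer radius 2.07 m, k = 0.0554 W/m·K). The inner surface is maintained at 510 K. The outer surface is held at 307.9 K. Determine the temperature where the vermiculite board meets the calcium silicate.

Treat each layer as a resistance in series:
  R_carbon steel = (1/1.24 − 1/1.27)/(4πk) = 0.01905/(4π·42.6) = 3.559×10^-5 K/W
  R_vermiculite board = (1/1.27 − 1/1.43)/(4πk) = 0.08810/(4π·0.0614) = 0.1142 K/W
  R_calcium silicate = (1/1.43 − 1/2.07)/(4πk) = 0.2162/(4π·0.0554) = 0.3106 K/W
ΣR = 3.559×10^-5 + 0.1142 + 0.3106 = 0.4248 K/W
Q = ΔT/ΣR = (510 K − 307.9 K)/0.4248 = 475.8 W
From the inner boundary to the vermiculite board/calcium silicate interface, ΣR_partial = 0.1142 K/W.
T_interface = T_in − Q·ΣR_partial = 510 K − (475.8)(0.1142) = 456 K

T = 456 K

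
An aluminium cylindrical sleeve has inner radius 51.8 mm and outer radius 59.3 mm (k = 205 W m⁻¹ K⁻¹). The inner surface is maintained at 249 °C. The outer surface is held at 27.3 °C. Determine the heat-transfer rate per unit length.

Q' = 2110 kW/m

Q' = 2πk·ΔT/ln(r₂/r₁) = 2π × 205 × 221.7 / ln(0.0593/0.0518) = 2.11×10^6 W/m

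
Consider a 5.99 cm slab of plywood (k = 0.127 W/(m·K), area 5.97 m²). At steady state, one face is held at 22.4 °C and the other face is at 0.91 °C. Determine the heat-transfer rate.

Q = kA·ΔT/L = 0.127 × 5.97 × |22.4 °C − 0.91 °C| / 0.0599 = 272 W

Q = 272 W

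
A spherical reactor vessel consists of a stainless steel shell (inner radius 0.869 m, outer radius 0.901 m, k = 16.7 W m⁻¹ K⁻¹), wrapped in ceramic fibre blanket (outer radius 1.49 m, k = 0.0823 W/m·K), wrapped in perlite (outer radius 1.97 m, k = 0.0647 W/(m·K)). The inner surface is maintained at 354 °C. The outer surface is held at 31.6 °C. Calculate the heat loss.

Q = 515 W

Treat each layer as a resistance in series:
  R_stainless steel = (1/0.869 − 1/0.901)/(4πk) = 0.04087/(4π·16.7) = 1.948×10^-4 K/W
  R_ceramic fibre blanket = (1/0.901 − 1/1.49)/(4πk) = 0.4387/(4π·0.0823) = 0.4242 K/W
  R_perlite = (1/1.49 − 1/1.97)/(4πk) = 0.1635/(4π·0.0647) = 0.2011 K/W
ΣR = 1.948×10^-4 + 0.4242 + 0.2011 = 0.6255 K/W
Q = ΔT/ΣR = (354 °C − 31.6 °C)/0.6255 = 515 W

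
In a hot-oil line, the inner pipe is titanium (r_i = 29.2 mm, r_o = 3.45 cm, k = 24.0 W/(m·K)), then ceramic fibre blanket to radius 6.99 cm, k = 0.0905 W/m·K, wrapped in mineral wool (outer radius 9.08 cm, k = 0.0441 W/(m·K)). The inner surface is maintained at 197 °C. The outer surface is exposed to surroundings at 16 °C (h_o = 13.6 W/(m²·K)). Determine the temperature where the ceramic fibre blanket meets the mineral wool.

Treat each layer as a resistance in series:
  R'_titanium = ln(0.0345/0.0292)/(2πk) = 0.1668/(2π·24.0) = 0.001106 m·K/W
  R'_ceramic fibre blanket = ln(0.0699/0.0345)/(2πk) = 0.7061/(2π·0.0905) = 1.242 m·K/W
  R'_mineral wool = ln(0.0908/0.0699)/(2πk) = 0.2616/(2π·0.0441) = 0.9441 m·K/W
  R'_conv,out = 1/(2πr h) = 1/(2π·0.0908·13.6) = 0.1289 m·K/W
ΣR = 0.001106 + 1.242 + 0.9441 + 0.1289 = 2.316 m·K/W
Q' = ΔT/ΣR = (197 °C − 16 °C)/2.316 = 78.15 W/m
From the inner boundary to the ceramic fibre blanket/mineral wool interface, ΣR_partial = 1.243 m·K/W.
T_interface = T_in − Q'·ΣR_partial = 197 °C − (78.15)(1.243) = 99.9 °C

T = 99.9 °C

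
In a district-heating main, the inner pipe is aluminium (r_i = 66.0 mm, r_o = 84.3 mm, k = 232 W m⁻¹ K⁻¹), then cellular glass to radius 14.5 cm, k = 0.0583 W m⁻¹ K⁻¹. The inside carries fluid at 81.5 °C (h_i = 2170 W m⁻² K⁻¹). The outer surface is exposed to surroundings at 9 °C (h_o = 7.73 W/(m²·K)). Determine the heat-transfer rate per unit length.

Q' = 44.6 W/m

Treat each layer as a resistance in series:
  R'_conv,in = 1/(2πr h) = 1/(2π·0.0660·2170) = 0.001111 m·K/W
  R'_aluminium = ln(0.0843/0.0660)/(2πk) = 0.2447/(2π·232) = 1.679×10^-4 m·K/W
  R'_cellular glass = ln(0.145/0.0843)/(2πk) = 0.5424/(2π·0.0583) = 1.481 m·K/W
  R'_conv,out = 1/(2πr h) = 1/(2π·0.145·7.73) = 0.1420 m·K/W
ΣR = 0.001111 + 1.679×10^-4 + 1.481 + 0.1420 = 1.624 m·K/W
Q' = ΔT/ΣR = (81.5 °C − 9 °C)/1.624 = 44.6 W/m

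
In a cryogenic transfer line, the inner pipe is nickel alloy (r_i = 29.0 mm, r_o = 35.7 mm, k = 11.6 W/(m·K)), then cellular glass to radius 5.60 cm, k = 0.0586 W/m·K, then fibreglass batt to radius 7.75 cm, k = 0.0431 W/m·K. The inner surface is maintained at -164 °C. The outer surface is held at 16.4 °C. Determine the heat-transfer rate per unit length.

Series thermal resistances, inner to outer:
  R'_nickel alloy = ln(0.0357/0.0290)/(2πk) = 0.2079/(2π·11.6) = 0.002852 m·K/W
  R'_cellular glass = ln(0.0560/0.0357)/(2πk) = 0.4502/(2π·0.0586) = 1.223 m·K/W
  R'_fibreglass batt = ln(0.0775/0.0560)/(2πk) = 0.3249/(2π·0.0431) = 1.200 m·K/W
ΣR = 0.002852 + 1.223 + 1.200 = 2.426 m·K/W
Q' = ΔT/ΣR = (-164 °C − 16.4 °C)/2.426 = -74.4 W/m
(Negative Q' ⇒ heat flows inward; heat gain = 74.4 W/m.)

Q' = 74.4 W/m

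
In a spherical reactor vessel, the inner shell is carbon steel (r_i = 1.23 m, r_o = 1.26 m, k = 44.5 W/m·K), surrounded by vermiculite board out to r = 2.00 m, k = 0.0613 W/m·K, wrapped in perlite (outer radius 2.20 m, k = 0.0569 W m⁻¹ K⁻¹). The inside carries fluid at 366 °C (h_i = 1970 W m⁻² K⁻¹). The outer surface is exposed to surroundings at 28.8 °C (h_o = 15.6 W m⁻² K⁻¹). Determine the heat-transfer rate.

Q = 756 W

Treat each layer as a resistance in series:
  R_conv,in = 1/(4πr²h) = 1/(4π·1.23²·1970) = 2.670×10^-5 K/W
  R_carbon steel = (1/1.23 − 1/1.26)/(4πk) = 0.01936/(4π·44.5) = 3.462×10^-5 K/W
  R_vermiculite board = (1/1.26 − 1/2.00)/(4πk) = 0.2937/(4π·0.0613) = 0.3812 K/W
  R_perlite = (1/2.00 − 1/2.20)/(4πk) = 0.04545/(4π·0.0569) = 0.06357 K/W
  R_conv,out = 1/(4πr²h) = 1/(4π·2.20²·15.6) = 0.001054 K/W
ΣR = 2.670×10^-5 + 3.462×10^-5 + 0.3812 + 0.06357 + 0.001054 = 0.4459 K/W
Q = ΔT/ΣR = (366 °C − 28.8 °C)/0.4459 = 756 W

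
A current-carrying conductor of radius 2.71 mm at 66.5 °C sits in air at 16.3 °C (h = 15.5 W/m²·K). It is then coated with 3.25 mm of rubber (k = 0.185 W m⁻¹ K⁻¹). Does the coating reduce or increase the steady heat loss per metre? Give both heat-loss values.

Critical radius for a cylinder: r_cr = k/h = 0.0119 m = 1.19 cm.
Outer radius after coating: r₂ = 0.00271 + 0.00325 = 0.00596 m.
Since r₁ < r_cr and r₂ ≤ r_cr, the coating moves toward the maximum at r_cr — heat loss rises.
Bare: R = 1/(2πr₁h) = 3.789 m·K/W; Q = 50.2/3.789 = 13.2 W/m.
Coated: R = R_cond + R_conv = 2.401 m·K/W; Q = 50.2/2.401 = 20.9 W/m.

increases: 13.2 → 20.9 W/m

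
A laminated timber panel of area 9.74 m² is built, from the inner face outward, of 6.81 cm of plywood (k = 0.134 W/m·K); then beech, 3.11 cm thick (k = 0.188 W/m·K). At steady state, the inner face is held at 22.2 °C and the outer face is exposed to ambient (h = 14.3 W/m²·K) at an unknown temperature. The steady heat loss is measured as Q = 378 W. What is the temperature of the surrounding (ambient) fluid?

Series resistances:
  R_plywood = L/(kA) = 0.0681/(0.134·9.74) = 0.05218 K/W
  R_beech = L/(kA) = 0.0311/(0.188·9.74) = 0.01698 K/W
  R_conv,out = 1/(hA) = 1/(14.3·9.74) = 0.007180 K/W
ΣR = 0.07634 K/W
ΔT = Q·ΣR = 378 × 0.07634 = 28.86 K
Heat flows outward, so T_out = T_in − ΔT = 22.2 − 28.86 = -6.66 °C

T_out = -6.66 °C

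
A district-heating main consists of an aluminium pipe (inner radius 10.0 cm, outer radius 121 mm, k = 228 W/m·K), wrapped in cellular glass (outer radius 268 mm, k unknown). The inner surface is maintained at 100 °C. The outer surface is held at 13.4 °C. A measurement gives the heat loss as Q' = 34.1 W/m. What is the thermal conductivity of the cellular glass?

k = 0.0498 W/m·K

ΣR = ΔT/Q' = |100 − 13.4|/34.1 = 2.540 m·K/W
Known resistances:
  R'_aluminium = ln(0.121/0.100)/(2πk) = 0.1906/(2π·228) = 1.331×10^-4 m·K/W
R_cellular glass = ΣR − ΣR_known = 2.540 − 1.331×10^-4 = 2.540 m·K/W
ln(r₂/r₁)/(2πk) = 2.540 ⇒ k = 0.7952/(2π·2.540) = 0.0498 W/m·K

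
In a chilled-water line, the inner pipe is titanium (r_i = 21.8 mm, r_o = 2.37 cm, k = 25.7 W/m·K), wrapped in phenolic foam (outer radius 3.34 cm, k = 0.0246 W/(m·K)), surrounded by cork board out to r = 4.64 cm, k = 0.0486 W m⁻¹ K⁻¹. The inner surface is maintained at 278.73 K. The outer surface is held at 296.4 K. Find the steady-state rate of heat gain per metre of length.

Treat each layer as a resistance in series:
  R'_titanium = ln(0.0237/0.0218)/(2πk) = 0.08357/(2π·25.7) = 5.175×10^-4 m·K/W
  R'_phenolic foam = ln(0.0334/0.0237)/(2πk) = 0.3431/(2π·0.0246) = 2.220 m·K/W
  R'_cork board = ln(0.0464/0.0334)/(2πk) = 0.3287/(2π·0.0486) = 1.077 m·K/W
ΣR = 5.175×10^-4 + 2.220 + 1.077 = 3.298 m·K/W
Q' = ΔT/ΣR = (278.73 K − 296.4 K)/3.298 = -5.36 W/m
(Negative Q' ⇒ heat flows inward; heat gain = 5.36 W/m.)

Q' = 5.36 W/m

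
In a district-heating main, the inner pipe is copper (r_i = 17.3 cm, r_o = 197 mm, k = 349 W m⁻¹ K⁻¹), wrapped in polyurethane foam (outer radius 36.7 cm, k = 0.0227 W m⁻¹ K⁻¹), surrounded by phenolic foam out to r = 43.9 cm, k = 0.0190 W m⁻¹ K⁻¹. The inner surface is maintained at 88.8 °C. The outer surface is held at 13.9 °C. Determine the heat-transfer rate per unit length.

Resistance network (inner→outer):
  R'_copper = ln(0.197/0.173)/(2πk) = 0.1299/(2π·349) = 5.924×10^-5 m·K/W
  R'_polyurethane foam = ln(0.367/0.197)/(2πk) = 0.6222/(2π·0.0227) = 4.362 m·K/W
  R'_phenolic foam = ln(0.439/0.367)/(2πk) = 0.1791/(2π·0.0190) = 1.501 m·K/W
ΣR = 5.924×10^-5 + 4.362 + 1.501 = 5.863 m·K/W
Q' = ΔT/ΣR = (88.8 °C − 13.9 °C)/5.863 = 12.8 W/m

Q' = 12.8 W/m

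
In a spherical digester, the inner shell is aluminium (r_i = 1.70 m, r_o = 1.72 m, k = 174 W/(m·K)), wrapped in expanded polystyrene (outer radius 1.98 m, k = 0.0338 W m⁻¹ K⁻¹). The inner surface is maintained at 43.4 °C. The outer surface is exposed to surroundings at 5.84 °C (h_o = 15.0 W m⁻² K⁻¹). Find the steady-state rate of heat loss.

Treat each layer as a resistance in series:
  R_aluminium = (1/1.70 − 1/1.72)/(4πk) = 0.006840/(4π·174) = 3.128×10^-6 K/W
  R_expanded polystyrene = (1/1.72 − 1/1.98)/(4πk) = 0.07634/(4π·0.0338) = 0.1797 K/W
  R_conv,out = 1/(4πr²h) = 1/(4π·1.98²·15.0) = 0.001353 K/W
ΣR = 3.128×10^-6 + 0.1797 + 0.001353 = 0.1811 K/W
Q = ΔT/ΣR = (43.4 °C − 5.84 °C)/0.1811 = 207 W

Q = 207 W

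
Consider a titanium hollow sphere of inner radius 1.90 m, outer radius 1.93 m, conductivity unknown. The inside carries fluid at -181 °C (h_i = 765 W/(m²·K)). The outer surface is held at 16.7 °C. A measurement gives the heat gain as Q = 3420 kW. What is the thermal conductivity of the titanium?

ΣR = ΔT/Q = |-181 − 16.7|/3.42×10^6 = 5.781×10^-5 K/W
Known resistances:
  R_conv,in = 1/(4πr²h) = 1/(4π·1.90²·765) = 2.882×10^-5 K/W
R_titanium = ΣR − ΣR_known = 5.781×10^-5 − 2.882×10^-5 = 2.899×10^-5 K/W
(1/r₁−1/r₂)/(4πk) = 2.899×10^-5 ⇒ k = 0.008181/(4π·2.899×10^-5) = 22.5 W/m·K

k = 22.5 W/m·K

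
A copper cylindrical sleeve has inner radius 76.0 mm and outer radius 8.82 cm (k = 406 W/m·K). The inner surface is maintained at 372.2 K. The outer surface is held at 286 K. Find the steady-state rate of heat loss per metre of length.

Q' = 1.48×10^6 W/m

Q' = 2πk·ΔT/ln(r₂/r₁) = 2π × 406 × 86.2 / ln(0.0882/0.0760) = 1.48×10^6 W/m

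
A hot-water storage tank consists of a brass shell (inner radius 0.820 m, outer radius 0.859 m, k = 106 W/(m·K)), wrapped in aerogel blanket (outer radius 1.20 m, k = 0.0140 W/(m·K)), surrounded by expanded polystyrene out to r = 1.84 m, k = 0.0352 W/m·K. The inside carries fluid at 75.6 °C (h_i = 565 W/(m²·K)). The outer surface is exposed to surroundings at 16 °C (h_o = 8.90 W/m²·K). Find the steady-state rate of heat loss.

Q = 23.5 W

Resistance network (inner→outer):
  R_conv,in = 1/(4πr²h) = 1/(4π·0.820²·565) = 2.095×10^-4 K/W
  R_brass = (1/0.820 − 1/0.859)/(4πk) = 0.05537/(4π·106) = 4.157×10^-5 K/W
  R_aerogel blanket = (1/0.859 − 1/1.20)/(4πk) = 0.3308/(4π·0.0140) = 1.880 K/W
  R_expanded polystyrene = (1/1.20 − 1/1.84)/(4πk) = 0.2899/(4π·0.0352) = 0.6553 K/W
  R_conv,out = 1/(4πr²h) = 1/(4π·1.84²·8.90) = 0.002641 K/W
ΣR = 2.095×10^-4 + 4.157×10^-5 + 1.880 + 0.6553 + 0.002641 = 2.538 K/W
Q = ΔT/ΣR = (75.6 °C − 16 °C)/2.538 = 23.5 W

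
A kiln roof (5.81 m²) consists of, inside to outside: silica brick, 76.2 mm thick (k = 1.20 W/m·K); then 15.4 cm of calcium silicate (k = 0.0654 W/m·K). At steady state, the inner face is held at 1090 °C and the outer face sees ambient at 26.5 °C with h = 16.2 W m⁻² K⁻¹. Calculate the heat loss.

Treat each layer as a resistance in series:
  R_silica brick = L/(kA) = 0.0762/(1.20·5.81) = 0.01093 K/W
  R_calcium silicate = L/(kA) = 0.154/(0.0654·5.81) = 0.4053 K/W
  R_conv,out = 1/(hA) = 1/(16.2·5.81) = 0.01062 K/W
ΣR = 0.01093 + 0.4053 + 0.01062 = 0.4269 K/W
Q = ΔT/ΣR = (1090 °C − 26.5 °C)/0.4269 = 2490 W

Q = 2.49 kW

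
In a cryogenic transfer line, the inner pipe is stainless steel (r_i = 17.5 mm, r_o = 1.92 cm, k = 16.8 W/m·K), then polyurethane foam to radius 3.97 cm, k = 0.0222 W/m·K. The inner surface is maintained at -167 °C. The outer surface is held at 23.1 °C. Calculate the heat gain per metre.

Q' = 36.5 W/m

Series thermal resistances, inner to outer:
  R'_stainless steel = ln(0.0192/0.0175)/(2πk) = 0.09271/(2π·16.8) = 8.783×10^-4 m·K/W
  R'_polyurethane foam = ln(0.0397/0.0192)/(2πk) = 0.7264/(2π·0.0222) = 5.208 m·K/W
ΣR = 8.783×10^-4 + 5.208 = 5.209 m·K/W
Q' = ΔT/ΣR = (-167 °C − 23.1 °C)/5.209 = -36.5 W/m
(Negative Q' ⇒ heat flows inward; heat gain = 36.5 W/m.)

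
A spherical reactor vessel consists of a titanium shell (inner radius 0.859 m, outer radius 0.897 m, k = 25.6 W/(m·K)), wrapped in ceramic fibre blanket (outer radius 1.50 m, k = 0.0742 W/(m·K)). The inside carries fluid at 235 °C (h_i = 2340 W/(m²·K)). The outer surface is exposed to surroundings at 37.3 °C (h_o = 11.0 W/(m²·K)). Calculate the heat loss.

Resistance network (inner→outer):
  R_conv,in = 1/(4πr²h) = 1/(4π·0.859²·2340) = 4.609×10^-5 K/W
  R_titanium = (1/0.859 − 1/0.897)/(4πk) = 0.04932/(4π·25.6) = 1.533×10^-4 K/W
  R_ceramic fibre blanket = (1/0.897 − 1/1.50)/(4πk) = 0.4482/(4π·0.0742) = 0.4806 K/W
  R_conv,out = 1/(4πr²h) = 1/(4π·1.50²·11.0) = 0.003215 K/W
ΣR = 4.609×10^-5 + 1.533×10^-4 + 0.4806 + 0.003215 = 0.4840 K/W
Q = ΔT/ΣR = (235 °C − 37.3 °C)/0.4840 = 408 W

Q = 408 W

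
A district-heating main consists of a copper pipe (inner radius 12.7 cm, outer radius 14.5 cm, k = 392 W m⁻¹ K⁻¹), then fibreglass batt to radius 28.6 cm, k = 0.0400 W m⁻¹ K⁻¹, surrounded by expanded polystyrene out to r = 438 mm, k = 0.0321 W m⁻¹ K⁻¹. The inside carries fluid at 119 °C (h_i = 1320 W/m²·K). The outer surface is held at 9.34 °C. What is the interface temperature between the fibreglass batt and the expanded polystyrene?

T = 57.4 °C

Series thermal resistances, inner to outer:
  R'_conv,in = 1/(2πr h) = 1/(2π·0.127·1320) = 9.494×10^-4 m·K/W
  R'_copper = ln(0.145/0.127)/(2πk) = 0.1325/(2π·392) = 5.381×10^-5 m·K/W
  R'_fibreglass batt = ln(0.286/0.145)/(2πk) = 0.6793/(2π·0.0400) = 2.703 m·K/W
  R'_expanded polystyrene = ln(0.438/0.286)/(2πk) = 0.4262/(2π·0.0321) = 2.113 m·K/W
ΣR = 9.494×10^-4 + 5.381×10^-5 + 2.703 + 2.113 = 4.817 m·K/W
Q' = ΔT/ΣR = (119 °C − 9.34 °C)/4.817 = 22.77 W/m
From the inner boundary to the fibreglass batt/expanded polystyrene interface, ΣR_partial = 2.704 m·K/W.
T_interface = T_in − Q'·ΣR_partial = 119 °C − (22.77)(2.704) = 57.4 °C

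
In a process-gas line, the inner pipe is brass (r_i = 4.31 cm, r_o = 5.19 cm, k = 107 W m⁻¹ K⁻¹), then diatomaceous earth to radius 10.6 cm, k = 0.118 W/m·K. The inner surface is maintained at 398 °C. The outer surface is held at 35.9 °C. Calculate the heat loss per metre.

Resistance network (inner→outer):
  R'_brass = ln(0.0519/0.0431)/(2πk) = 0.1858/(2π·107) = 2.764×10^-4 m·K/W
  R'_diatomaceous earth = ln(0.106/0.0519)/(2πk) = 0.7141/(2π·0.118) = 0.9632 m·K/W
ΣR = 2.764×10^-4 + 0.9632 = 0.9635 m·K/W
Q' = ΔT/ΣR = (398 °C − 35.9 °C)/0.9635 = 376 W/m

Q' = 376 W/m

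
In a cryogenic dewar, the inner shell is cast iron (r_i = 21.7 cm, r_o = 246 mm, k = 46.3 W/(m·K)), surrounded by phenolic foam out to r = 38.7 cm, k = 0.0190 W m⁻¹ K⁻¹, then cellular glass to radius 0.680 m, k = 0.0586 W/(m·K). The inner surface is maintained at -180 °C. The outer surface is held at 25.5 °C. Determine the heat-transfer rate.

Q = 26.6 W

Resistance network (inner→outer):
  R_cast iron = (1/0.217 − 1/0.246)/(4πk) = 0.5433/(4π·46.3) = 9.337×10^-4 K/W
  R_phenolic foam = (1/0.246 − 1/0.387)/(4πk) = 1.481/(4π·0.0190) = 6.203 K/W
  R_cellular glass = (1/0.387 − 1/0.680)/(4πk) = 1.113/(4π·0.0586) = 1.512 K/W
ΣR = 9.337×10^-4 + 6.203 + 1.512 = 7.716 K/W
Q = ΔT/ΣR = (-180 °C − 25.5 °C)/7.716 = -26.6 W
(Negative Q ⇒ heat flows inward; heat gain = 26.6 W.)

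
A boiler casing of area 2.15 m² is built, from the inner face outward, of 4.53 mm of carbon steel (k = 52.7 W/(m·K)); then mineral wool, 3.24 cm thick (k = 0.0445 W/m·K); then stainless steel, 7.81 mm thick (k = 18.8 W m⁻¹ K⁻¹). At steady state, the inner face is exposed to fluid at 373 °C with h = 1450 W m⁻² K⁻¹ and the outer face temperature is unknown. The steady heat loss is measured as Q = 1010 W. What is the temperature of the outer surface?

Sum the resistances:
  R_conv,in = 1/(hA) = 1/(1450·2.15) = 3.208×10^-4 K/W
  R_carbon steel = L/(kA) = 0.00453/(52.7·2.15) = 3.998×10^-5 K/W
  R_mineral wool = L/(kA) = 0.0324/(0.0445·2.15) = 0.3386 K/W
  R_stainless steel = L/(kA) = 0.00781/(18.8·2.15) = 1.932×10^-4 K/W
ΣR = 0.3392 K/W
ΔT = Q·ΣR = 1010 × 0.3392 = 342.6 K
Heat flows outward, so T_out = T_in − ΔT = 373 − 342.6 = 30.4 °C

T_out = 30.4 °C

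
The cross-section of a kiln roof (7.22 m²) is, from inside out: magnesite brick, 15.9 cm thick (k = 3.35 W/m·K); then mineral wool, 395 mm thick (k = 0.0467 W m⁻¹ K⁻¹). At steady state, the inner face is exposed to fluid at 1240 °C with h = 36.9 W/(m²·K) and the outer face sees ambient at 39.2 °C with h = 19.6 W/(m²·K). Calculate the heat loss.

Resistance network (inner→outer):
  R_conv,in = 1/(hA) = 1/(36.9·7.22) = 0.003754 K/W
  R_magnesite brick = L/(kA) = 0.159/(3.35·7.22) = 0.006574 K/W
  R_mineral wool = L/(kA) = 0.395/(0.0467·7.22) = 1.172 K/W
  R_conv,out = 1/(hA) = 1/(19.6·7.22) = 0.007067 K/W
ΣR = 0.003754 + 0.006574 + 1.172 + 0.007067 = 1.189 K/W
Q = ΔT/ΣR = (1240 °C − 39.2 °C)/1.189 = 1010 W

Q = 1010 W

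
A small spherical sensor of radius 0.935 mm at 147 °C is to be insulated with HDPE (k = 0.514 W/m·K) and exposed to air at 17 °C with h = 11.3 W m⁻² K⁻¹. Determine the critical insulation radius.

For a sphere, r_cr = 2k_ins/h = 2·0.514/11.3 = 0.0910 m = 9.10 cm

r_cr = 9.10 cm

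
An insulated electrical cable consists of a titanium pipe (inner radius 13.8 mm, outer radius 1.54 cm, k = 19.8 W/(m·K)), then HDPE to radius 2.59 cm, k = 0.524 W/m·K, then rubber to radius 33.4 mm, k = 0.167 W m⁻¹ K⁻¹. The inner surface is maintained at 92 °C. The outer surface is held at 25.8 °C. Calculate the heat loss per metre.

Treat each layer as a resistance in series:
  R'_titanium = ln(0.0154/0.0138)/(2πk) = 0.1097/(2π·19.8) = 8.818×10^-4 m·K/W
  R'_HDPE = ln(0.0259/0.0154)/(2πk) = 0.5199/(2π·0.524) = 0.1579 m·K/W
  R'_rubber = ln(0.0334/0.0259)/(2πk) = 0.2543/(2π·0.167) = 0.2424 m·K/W
ΣR = 8.818×10^-4 + 0.1579 + 0.2424 = 0.4012 m·K/W
Q' = ΔT/ΣR = (92 °C − 25.8 °C)/0.4012 = 165 W/m

Q' = 165 W/m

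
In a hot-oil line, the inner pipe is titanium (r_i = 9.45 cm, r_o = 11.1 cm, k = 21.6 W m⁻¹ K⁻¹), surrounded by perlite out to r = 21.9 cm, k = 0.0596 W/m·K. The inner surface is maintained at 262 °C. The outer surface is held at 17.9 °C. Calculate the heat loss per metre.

Treat each layer as a resistance in series:
  R'_titanium = ln(0.111/0.0945)/(2πk) = 0.1609/(2π·21.6) = 0.001186 m·K/W
  R'_perlite = ln(0.219/0.111)/(2πk) = 0.6795/(2π·0.0596) = 1.815 m·K/W
ΣR = 0.001186 + 1.815 = 1.816 m·K/W
Q' = ΔT/ΣR = (262 °C − 17.9 °C)/1.816 = 134 W/m

Q' = 134 W/m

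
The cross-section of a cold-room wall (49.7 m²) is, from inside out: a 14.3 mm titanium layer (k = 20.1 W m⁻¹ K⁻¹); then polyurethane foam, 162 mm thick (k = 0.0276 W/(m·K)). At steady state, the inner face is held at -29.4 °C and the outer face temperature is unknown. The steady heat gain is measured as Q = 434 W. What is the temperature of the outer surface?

Series resistances:
  R_titanium = L/(kA) = 0.0143/(20.1·49.7) = 1.431×10^-5 K/W
  R_polyurethane foam = L/(kA) = 0.162/(0.0276·49.7) = 0.1181 K/W
ΣR = 0.1181 K/W
ΔT = Q·ΣR = 434 × 0.1181 = 51.26 K
Heat flows inward, so T_out = T_in + ΔT = -29.4 + 51.26 = 21.9 °C

T_out = 21.9 °C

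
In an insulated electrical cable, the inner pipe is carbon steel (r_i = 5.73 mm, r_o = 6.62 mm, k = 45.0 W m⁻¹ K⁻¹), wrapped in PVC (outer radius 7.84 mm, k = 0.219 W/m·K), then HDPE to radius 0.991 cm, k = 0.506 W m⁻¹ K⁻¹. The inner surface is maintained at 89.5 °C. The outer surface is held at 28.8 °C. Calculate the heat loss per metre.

Q' = 308 W/m

Treat each layer as a resistance in series:
  R'_carbon steel = ln(0.00662/0.00573)/(2πk) = 0.1444/(2π·45.0) = 5.106×10^-4 m·K/W
  R'_PVC = ln(0.00784/0.00662)/(2πk) = 0.1691/(2π·0.219) = 0.1229 m·K/W
  R'_HDPE = ln(0.00991/0.00784)/(2πk) = 0.2343/(2π·0.506) = 0.07370 m·K/W
ΣR = 5.106×10^-4 + 0.1229 + 0.07370 = 0.1971 m·K/W
Q' = ΔT/ΣR = (89.5 °C − 28.8 °C)/0.1971 = 308 W/m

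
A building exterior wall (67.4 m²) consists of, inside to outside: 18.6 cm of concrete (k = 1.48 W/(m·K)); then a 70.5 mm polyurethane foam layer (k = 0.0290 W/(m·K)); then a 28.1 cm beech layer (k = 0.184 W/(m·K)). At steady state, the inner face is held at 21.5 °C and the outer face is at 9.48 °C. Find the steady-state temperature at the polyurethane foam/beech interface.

Series thermal resistances, inner to outer:
  R_concrete = L/(kA) = 0.186/(1.48·67.4) = 0.001865 K/W
  R_polyurethane foam = L/(kA) = 0.0705/(0.0290·67.4) = 0.03607 K/W
  R_beech = L/(kA) = 0.281/(0.184·67.4) = 0.02266 K/W
ΣR = 0.001865 + 0.03607 + 0.02266 = 0.06059 K/W
Q = ΔT/ΣR = (21.5 °C − 9.48 °C)/0.06059 = 198.4 W
From the inner boundary to the polyurethane foam/beech interface, ΣR_partial = 0.03793 K/W.
T_interface = T_in − Q·ΣR_partial = 21.5 °C − (198.4)(0.03793) = 14.0 °C

T = 14.0 °C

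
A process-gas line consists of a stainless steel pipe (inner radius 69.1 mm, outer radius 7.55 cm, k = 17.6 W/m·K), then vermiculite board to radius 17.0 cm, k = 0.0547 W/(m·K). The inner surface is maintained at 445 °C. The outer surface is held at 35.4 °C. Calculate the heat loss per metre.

Resistance network (inner→outer):
  R'_stainless steel = ln(0.0755/0.0691)/(2πk) = 0.08858/(2π·17.6) = 8.010×10^-4 m·K/W
  R'_vermiculite board = ln(0.170/0.0755)/(2πk) = 0.8117/(2π·0.0547) = 2.362 m·K/W
ΣR = 8.010×10^-4 + 2.362 = 2.363 m·K/W
Q' = ΔT/ΣR = (445 °C − 35.4 °C)/2.363 = 173 W/m

Q' = 173 W/m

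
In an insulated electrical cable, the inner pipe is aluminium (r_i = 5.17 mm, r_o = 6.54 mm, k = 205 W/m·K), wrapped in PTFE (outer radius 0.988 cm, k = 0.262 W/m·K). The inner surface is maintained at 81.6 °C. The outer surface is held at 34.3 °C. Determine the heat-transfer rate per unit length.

Series thermal resistances, inner to outer:
  R'_aluminium = ln(0.00654/0.00517)/(2πk) = 0.2351/(2π·205) = 1.825×10^-4 m·K/W
  R'_PTFE = ln(0.00988/0.00654)/(2πk) = 0.4126/(2π·0.262) = 0.2506 m·K/W
ΣR = 1.825×10^-4 + 0.2506 = 0.2508 m·K/W
Q' = ΔT/ΣR = (81.6 °C − 34.3 °C)/0.2508 = 189 W/m

Q' = 189 W/m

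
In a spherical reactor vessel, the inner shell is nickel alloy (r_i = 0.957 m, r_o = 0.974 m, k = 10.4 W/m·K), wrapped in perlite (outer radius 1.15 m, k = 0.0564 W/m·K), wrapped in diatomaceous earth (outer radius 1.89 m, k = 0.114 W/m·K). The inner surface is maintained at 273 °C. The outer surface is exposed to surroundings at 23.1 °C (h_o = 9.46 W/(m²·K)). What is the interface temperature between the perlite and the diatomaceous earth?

T = 153 °C

Series thermal resistances, inner to outer:
  R_nickel alloy = (1/0.957 − 1/0.974)/(4πk) = 0.01824/(4π·10.4) = 1.396×10^-4 K/W
  R_perlite = (1/0.974 − 1/1.15)/(4πk) = 0.1571/(4π·0.0564) = 0.2217 K/W
  R_diatomaceous earth = (1/1.15 − 1/1.89)/(4πk) = 0.3405/(4π·0.114) = 0.2377 K/W
  R_conv,out = 1/(4πr²h) = 1/(4π·1.89²·9.46) = 0.002355 K/W
ΣR = 1.396×10^-4 + 0.2217 + 0.2377 + 0.002355 = 0.4619 K/W
Q = ΔT/ΣR = (273 °C − 23.1 °C)/0.4619 = 541.0 W
From the inner boundary to the perlite/diatomaceous earth interface, ΣR_partial = 0.2218 K/W.
T_interface = T_in − Q·ΣR_partial = 273 °C − (541.0)(0.2218) = 153 °C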